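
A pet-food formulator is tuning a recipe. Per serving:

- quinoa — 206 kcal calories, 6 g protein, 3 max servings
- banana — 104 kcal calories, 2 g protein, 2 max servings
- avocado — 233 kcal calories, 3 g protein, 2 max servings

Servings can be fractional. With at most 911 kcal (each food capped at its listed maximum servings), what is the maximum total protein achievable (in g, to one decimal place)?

23.1 g

Protein per kcal: quinoa 0.02913, banana 0.01923, avocado 0.01288.
Take 3 servings of quinoa: uses 618 kcal, +18.0 g protein (running total 18.0 g).
Take 2 servings of banana: uses 208 kcal, +4.0 g protein (running total 22.0 g).
Take 0.3648 servings of avocado: uses 85 kcal, +1.1 g protein (running total 23.1 g).
Greedy by best ratio exhausts the calories allowance optimally: 23.1 g.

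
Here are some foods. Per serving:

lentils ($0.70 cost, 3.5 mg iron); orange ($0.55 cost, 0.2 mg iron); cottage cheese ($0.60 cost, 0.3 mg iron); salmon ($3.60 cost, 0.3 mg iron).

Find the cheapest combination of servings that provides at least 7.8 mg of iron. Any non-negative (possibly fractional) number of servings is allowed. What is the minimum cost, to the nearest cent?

Cost per mg of iron: lentils $0.2000, cottage cheese $2.0000, orange $2.7500, salmon $12.0000.
With no serving limits, use only lentils: 7.8 mg / 3.5 mg = 2.229 servings × $0.70 = $1.56.

$1.56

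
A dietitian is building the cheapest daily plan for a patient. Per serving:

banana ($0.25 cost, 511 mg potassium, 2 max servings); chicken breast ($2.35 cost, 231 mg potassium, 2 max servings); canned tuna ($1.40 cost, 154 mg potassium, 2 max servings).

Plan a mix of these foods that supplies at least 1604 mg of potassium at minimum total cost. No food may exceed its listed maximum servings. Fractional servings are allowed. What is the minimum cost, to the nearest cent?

Cost per mg of potassium: banana $0.0005, canned tuna $0.0091, chicken breast $0.0102.
Take 2 servings of banana: +1022.0 mg potassium for $0.50 (total $0.50, still need 582.0 mg).
Take 2 servings of canned tuna: +308.0 mg potassium for $2.80 (total $3.30, still need 274.0 mg).
Take 1.186 servings of chicken breast: +274.0 mg potassium for $2.79 (total $6.09, still need 0.0 mg).
Filling from the cheapest source first is optimal under one linear minimum: $6.09.

$6.09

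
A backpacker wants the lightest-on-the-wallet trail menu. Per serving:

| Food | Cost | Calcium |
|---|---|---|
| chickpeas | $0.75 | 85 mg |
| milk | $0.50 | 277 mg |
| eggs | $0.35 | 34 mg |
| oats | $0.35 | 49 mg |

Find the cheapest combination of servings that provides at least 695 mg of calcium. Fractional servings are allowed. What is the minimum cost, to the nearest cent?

Cost per mg of calcium: milk $0.0018, oats $0.0071, chickpeas $0.0088, eggs $0.0103.
With no serving limits, use only milk: 695 mg / 277 mg = 2.509 servings × $0.50 = $1.25.

$1.25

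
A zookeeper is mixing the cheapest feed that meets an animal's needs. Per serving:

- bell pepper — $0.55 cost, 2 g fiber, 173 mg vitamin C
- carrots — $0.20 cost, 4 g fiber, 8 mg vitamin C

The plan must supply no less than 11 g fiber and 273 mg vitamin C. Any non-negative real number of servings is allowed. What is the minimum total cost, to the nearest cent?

$1.22

Minimising a linear cost over {fiber ≥ 11, vitamin C ≥ 273, servings ≥ 0} — the optimum is at a vertex, using one or two foods.
bell pepper only: max(11/2, 273/173) = 5.5 servings → $3.02.
carrots only: max(11/4, 273/8) = 34.12 servings → $6.83.
bell pepper + carrots with both tight: 1.485 servings and 2.007 servings → $1.22.
Cheapest feasible corner: $1.22.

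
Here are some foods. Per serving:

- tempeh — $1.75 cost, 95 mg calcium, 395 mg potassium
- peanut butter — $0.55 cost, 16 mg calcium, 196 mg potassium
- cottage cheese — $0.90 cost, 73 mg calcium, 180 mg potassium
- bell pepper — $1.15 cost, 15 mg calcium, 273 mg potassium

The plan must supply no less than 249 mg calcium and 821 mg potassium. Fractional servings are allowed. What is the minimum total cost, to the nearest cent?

$3.54

For a min-cost LP with two ≥-constraints, a basic feasible solution has at most two positive variables.
tempeh only: max(249/95, 821/395) = 2.621 servings → $4.59.
peanut butter only: max(249/16, 821/196) = 15.56 servings → $8.56.
cottage cheese only: max(249/73, 821/180) = 4.561 servings → $4.11.
bell pepper only: max(249/15, 821/273) = 16.6 servings → $19.09.
tempeh + peanut butter with both targets exact would need a negative amount; discard.
tempeh + cottage cheese with both tight: 1.288 servings and 1.735 servings → $3.82.
tempeh + bell pepper: the both-tight solution has a negative serving — not a feasible corner.
peanut butter + cottage cheese with both tight: 1.322 servings and 3.121 servings → $3.54.
peanut butter + bell pepper: the both-tight solution has a negative serving — not a feasible corner.
cottage cheese + bell pepper with both tight: 3.231 servings and 0.8772 servings → $3.92.
The minimum over all feasible corners is $3.54.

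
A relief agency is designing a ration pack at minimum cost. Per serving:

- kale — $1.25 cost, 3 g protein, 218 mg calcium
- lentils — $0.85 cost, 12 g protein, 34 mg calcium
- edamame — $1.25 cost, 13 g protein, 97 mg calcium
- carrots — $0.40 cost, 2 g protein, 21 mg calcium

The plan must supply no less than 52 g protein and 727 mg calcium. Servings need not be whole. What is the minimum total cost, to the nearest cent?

Two binding constraints pin down two serving amounts, so the optimal mix uses at most two foods. The candidates are each food alone (scaled to the tighter of protein/calcium) and each pair with both constraints tight.
kale only: max(52/3, 727/218) = 17.33 servings → $21.67.
lentils only: max(52/12, 727/34) = 21.38 servings → $18.18.
edamame only: max(52/13, 727/97) = 7.495 servings → $9.37.
carrots only: max(52/2, 727/21) = 34.62 servings → $13.85.
kale + lentils with both tight: 2.767 servings and 3.642 servings → $6.55.
kale + edamame with both tight: 1.733 servings and 3.6 servings → $6.67.
kale + carrots with both tight: 0.9705 servings and 24.54 servings → $11.03.
lentils + edamame: the both-tight solution has a negative serving — not a feasible corner.
lentils + carrots: intersection lies outside the first quadrant.
edamame + carrots: intersection lies outside the first quadrant.
The minimum over all feasible corners is $6.55.

$6.55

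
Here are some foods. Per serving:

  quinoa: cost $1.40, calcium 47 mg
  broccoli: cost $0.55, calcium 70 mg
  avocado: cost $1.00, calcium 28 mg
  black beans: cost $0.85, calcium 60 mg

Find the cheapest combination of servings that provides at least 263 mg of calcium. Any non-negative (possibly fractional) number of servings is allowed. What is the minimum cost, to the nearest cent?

Cost per mg of calcium: broccoli $0.0079, black beans $0.0142, quinoa $0.0298, avocado $0.0357.
With no serving limits, use only broccoli: 263 mg / 70 mg = 3.757 servings × $0.55 = $2.07.

$2.07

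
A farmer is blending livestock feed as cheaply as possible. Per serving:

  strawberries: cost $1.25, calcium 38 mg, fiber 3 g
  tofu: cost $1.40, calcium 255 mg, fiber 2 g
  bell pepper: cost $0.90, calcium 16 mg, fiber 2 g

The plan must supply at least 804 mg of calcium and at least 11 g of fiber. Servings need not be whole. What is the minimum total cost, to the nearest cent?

This is a tiny linear program; its minimum lies at a vertex of the feasible set. List the vertices and price them.
strawberries only: max(804/38, 11/3) = 21.16 servings → $26.45.
tofu only: max(804/255, 11/2) = 5.5 servings → $7.70.
bell pepper only: max(804/16, 11/2) = 50.25 servings → $45.23.
strawberries + tofu with both tight: 1.737 servings and 2.894 servings → $6.22.
strawberries + bell pepper: intersection lies outside the first quadrant.
tofu + bell pepper with both tight: 2.996 servings and 2.504 servings → $6.45.
So the least-cost plan costs $6.22.

$6.22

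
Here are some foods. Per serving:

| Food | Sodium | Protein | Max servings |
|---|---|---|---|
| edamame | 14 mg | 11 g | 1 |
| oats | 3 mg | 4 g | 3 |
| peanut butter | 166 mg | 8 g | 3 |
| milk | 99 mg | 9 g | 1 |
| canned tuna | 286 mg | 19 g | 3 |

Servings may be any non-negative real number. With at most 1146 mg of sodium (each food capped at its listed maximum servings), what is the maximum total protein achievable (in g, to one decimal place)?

Protein per mg sodium: oats 1.333, edamame 0.7857, milk 0.09091, canned tuna 0.06643, peanut butter 0.04819.
Take 3 servings of oats: uses 9 mg sodium, +12.0 g protein (running total 12.0 g).
Take 1 serving of edamame: uses 14 mg sodium, +11.0 g protein (running total 23.0 g).
Take 1 serving of milk: uses 99 mg sodium, +9.0 g protein (running total 32.0 g).
Take 3 servings of canned tuna: uses 858 mg sodium, +57.0 g protein (running total 89.0 g).
Take 1 serving of peanut butter: uses 166 mg sodium, +8.0 g protein (running total 97.0 g).
Greedy by best ratio exhausts the sodium allowance optimally: 97.0 g.

97.0 g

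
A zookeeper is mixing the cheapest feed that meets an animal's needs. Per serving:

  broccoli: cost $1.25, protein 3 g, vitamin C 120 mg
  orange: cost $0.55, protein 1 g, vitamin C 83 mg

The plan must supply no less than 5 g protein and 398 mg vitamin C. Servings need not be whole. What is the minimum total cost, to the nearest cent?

$2.70

For a min-cost LP with two ≥-constraints, a basic feasible solution has at most two positive variables.
broccoli only: max(5/3, 398/120) = 3.317 servings → $4.15.
orange only: max(5/1, 398/83) = 5 servings → $2.75.
broccoli + orange with both tight: 0.1318 servings and 4.605 servings → $2.70.
The minimum over all feasible corners is $2.70.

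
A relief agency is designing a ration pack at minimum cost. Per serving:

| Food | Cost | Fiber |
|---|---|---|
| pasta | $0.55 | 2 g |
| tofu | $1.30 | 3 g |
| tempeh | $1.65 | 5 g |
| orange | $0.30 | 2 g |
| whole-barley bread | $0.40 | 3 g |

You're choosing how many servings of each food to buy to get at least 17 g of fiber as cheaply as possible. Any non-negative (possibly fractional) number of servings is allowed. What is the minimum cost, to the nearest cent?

Cost per g of fiber: whole-barley bread $0.1333, orange $0.1500, pasta $0.2750, tempeh $0.3300, tofu $0.4333.
With no serving limits, use only whole-barley bread: 17 g / 3 g = 5.667 servings × $0.40 = $2.27.

$2.27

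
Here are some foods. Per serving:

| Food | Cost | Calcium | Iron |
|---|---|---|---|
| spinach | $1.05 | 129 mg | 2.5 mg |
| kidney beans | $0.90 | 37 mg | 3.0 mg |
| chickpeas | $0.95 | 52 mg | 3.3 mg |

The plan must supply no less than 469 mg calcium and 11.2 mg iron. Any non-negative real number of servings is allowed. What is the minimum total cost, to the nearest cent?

An LP optimum is at a vertex; with two nutrient constraints at most two foods are used. Check each candidate.
spinach only: max(469/129, 11.2/2.5) = 4.48 servings → $4.70.
kidney beans only: max(469/37, 11.2/3.0) = 12.68 servings → $11.41.
chickpeas only: max(469/52, 11.2/3.3) = 9.019 servings → $8.57.
spinach + kidney beans with both tight: 3.37 servings and 0.9246 servings → $4.37.
spinach + chickpeas with both tight: 3.264 servings and 0.9209 servings → $4.30.
kidney beans + chickpeas with both targets exact would need a negative amount; discard.
The minimum over all feasible corners is $4.30.

$4.30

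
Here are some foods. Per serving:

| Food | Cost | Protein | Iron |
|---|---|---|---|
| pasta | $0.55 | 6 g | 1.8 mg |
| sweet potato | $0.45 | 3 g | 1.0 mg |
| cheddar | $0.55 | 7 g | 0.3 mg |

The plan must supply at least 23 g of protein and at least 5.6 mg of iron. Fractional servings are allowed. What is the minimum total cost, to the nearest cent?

$2.04

A basic optimal solution has at most two foods positive. Try each food alone and each pair with both targets met exactly.
pasta only: max(23/6, 5.6/1.8) = 3.833 servings → $2.11.
sweet potato only: max(23/3, 5.6/1.0) = 7.667 servings → $3.45.
cheddar only: max(23/7, 5.6/0.3) = 18.67 servings → $10.27.
pasta + sweet potato with both targets exact would need a negative amount; discard.
pasta + cheddar with both tight: 2.991 servings and 0.7222 servings → $2.04.
sweet potato + cheddar with both tight: 5.295 servings and 1.016 servings → $2.94.
Cheapest feasible corner: $2.04.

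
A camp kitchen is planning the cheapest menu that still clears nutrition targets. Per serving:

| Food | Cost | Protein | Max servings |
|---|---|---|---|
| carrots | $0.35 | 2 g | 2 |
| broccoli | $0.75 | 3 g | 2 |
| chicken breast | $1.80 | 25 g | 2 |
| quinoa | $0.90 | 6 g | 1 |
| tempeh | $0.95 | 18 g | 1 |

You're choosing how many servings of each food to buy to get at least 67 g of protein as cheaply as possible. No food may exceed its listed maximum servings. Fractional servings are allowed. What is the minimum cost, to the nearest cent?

Cost per g of protein: tempeh $0.0528, chicken breast $0.0720, quinoa $0.1500, carrots $0.1750, broccoli $0.2500.
Take 1 serving of tempeh: +18.0 g protein for $0.95 (total $0.95, still need 49.0 g).
Take 1.96 servings of chicken breast: +49.0 g protein for $3.53 (total $4.48, still need 0.0 g).
Filling from the cheapest source first is optimal under one linear minimum: $4.48.

$4.48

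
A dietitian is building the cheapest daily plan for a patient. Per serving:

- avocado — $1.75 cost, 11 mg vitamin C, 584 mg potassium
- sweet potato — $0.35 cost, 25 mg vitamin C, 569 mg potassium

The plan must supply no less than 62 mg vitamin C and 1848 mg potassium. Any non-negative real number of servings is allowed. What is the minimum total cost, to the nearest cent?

Check every corner: each single food scaled to meet both minima, and each pair solved so both constraints bind.
avocado only: max(62/11, 1848/584) = 5.636 servings → $9.86.
sweet potato only: max(62/25, 1848/569) = 3.248 servings → $1.14.
avocado + sweet potato with both tight: 1.309 servings and 1.904 servings → $2.96.
The minimum over all feasible corners is $1.14.

$1.14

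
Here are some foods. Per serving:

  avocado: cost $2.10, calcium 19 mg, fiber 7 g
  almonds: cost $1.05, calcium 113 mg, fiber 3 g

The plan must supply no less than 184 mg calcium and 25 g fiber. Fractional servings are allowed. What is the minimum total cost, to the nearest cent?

This is a tiny linear program; its minimum lies at a vertex of the feasible set. List the vertices and price them.
avocado only: max(184/19, 25/7) = 9.684 servings → $20.34.
almonds only: max(184/113, 25/3) = 8.333 servings → $8.75.
avocado + almonds with both tight: 3.097 servings and 1.108 servings → $7.67.
Cheapest feasible corner: $7.67.

$7.67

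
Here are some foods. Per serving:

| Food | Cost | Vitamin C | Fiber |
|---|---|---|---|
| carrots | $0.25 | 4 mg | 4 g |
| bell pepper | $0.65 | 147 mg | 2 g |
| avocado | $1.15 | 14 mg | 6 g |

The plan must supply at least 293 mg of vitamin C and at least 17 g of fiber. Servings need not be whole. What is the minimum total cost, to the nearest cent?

Two binding constraints pin down two serving amounts, so the optimal mix uses at most two foods. The candidates are each food alone (scaled to the tighter of vitamin C/fiber) and each pair with both constraints tight.
carrots only: max(293/4, 17/4) = 73.25 servings → $18.31.
bell pepper only: max(293/147, 17/2) = 8.5 servings → $5.53.
avocado only: max(293/14, 17/6) = 20.93 servings → $24.07.
carrots + bell pepper with both tight: 3.298 servings and 1.903 servings → $2.06.
carrots + avocado with both targets exact would need a negative amount; discard.
bell pepper + avocado with both tight: 1.78 servings and 2.24 servings → $3.73.
Cheapest feasible corner: $2.06.

$2.06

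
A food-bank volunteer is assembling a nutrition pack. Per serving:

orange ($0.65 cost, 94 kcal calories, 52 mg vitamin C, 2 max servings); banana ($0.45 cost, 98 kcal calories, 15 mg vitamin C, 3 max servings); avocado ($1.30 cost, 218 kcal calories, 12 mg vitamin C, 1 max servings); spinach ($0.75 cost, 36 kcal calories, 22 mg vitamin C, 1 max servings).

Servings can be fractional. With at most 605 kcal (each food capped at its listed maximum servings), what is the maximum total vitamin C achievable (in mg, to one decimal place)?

175.8 mg

Vitamin C per kcal: spinach 0.6111, orange 0.5532, banana 0.1531, avocado 0.05505.
Take 1 serving of spinach: uses 36 kcal, +22.0 mg vitamin C (running total 22.0 mg).
Take 2 servings of orange: uses 188 kcal, +104.0 mg vitamin C (running total 126.0 mg).
Take 3 servings of banana: uses 294 kcal, +45.0 mg vitamin C (running total 171.0 mg).
Take 0.3991 servings of avocado: uses 87 kcal, +4.8 mg vitamin C (running total 175.8 mg).
Filling greedily by vitamin C-per-kcal is optimal for one linear limit, giving 175.8 mg.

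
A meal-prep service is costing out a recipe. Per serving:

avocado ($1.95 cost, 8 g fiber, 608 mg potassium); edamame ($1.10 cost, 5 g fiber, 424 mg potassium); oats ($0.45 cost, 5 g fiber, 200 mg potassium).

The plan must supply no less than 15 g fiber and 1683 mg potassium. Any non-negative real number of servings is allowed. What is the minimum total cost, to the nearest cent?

Check every corner: each single food scaled to meet both minima, and each pair solved so both constraints bind.
avocado only: max(15/8, 1683/608) = 2.768 servings → $5.40.
edamame only: max(15/5, 1683/424) = 3.969 servings → $4.37.
oats only: max(15/5, 1683/200) = 8.415 servings → $3.79.
avocado + edamame: intersection lies outside the first quadrant.
avocado + oats with both targets exact would need a negative amount; discard.
edamame + oats with both targets exact would need a negative amount; discard.
The minimum over all feasible corners is $3.79.

$3.79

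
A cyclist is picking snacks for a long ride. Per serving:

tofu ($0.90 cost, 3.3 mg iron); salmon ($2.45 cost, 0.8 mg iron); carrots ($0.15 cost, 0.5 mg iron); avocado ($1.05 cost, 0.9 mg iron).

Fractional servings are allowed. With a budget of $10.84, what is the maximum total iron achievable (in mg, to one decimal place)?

39.7 mg

Iron per dollar: tofu 3.667, carrots 3.333, avocado 0.8571, salmon 0.3265.
With no serving limits, spend the whole cost allowance on tofu: $10.84 / $0.90 × 3.3 mg = 39.7 mg.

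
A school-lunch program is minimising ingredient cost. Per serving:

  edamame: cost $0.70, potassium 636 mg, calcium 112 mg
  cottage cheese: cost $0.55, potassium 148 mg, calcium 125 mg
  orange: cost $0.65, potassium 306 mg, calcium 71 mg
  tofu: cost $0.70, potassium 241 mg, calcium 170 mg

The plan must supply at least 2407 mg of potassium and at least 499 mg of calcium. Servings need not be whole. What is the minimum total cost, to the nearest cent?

$2.91

At the optimum either one food covers both requirements or two foods hit both targets exactly; no other combination can be cheaper.
edamame only: max(2407/636, 499/112) = 4.455 servings → $3.12.
cottage cheese only: max(2407/148, 499/125) = 16.26 servings → $8.94.
orange only: max(2407/306, 499/71) = 7.866 servings → $5.11.
tofu only: max(2407/241, 499/170) = 9.988 servings → $6.99.
edamame + cottage cheese with both tight: 3.608 servings and 0.7593 servings → $2.94.
edamame + orange with both tight: 1.672 servings and 4.39 servings → $4.02.
edamame + tofu with both tight: 3.561 servings and 0.5889 servings → $2.91.
cottage cheese + orange: intersection lies outside the first quadrant.
cottage cheese + tofu with both targets exact would need a negative amount; discard.
orange + tofu with both targets exact would need a negative amount; discard.
Cheapest feasible corner: $2.91.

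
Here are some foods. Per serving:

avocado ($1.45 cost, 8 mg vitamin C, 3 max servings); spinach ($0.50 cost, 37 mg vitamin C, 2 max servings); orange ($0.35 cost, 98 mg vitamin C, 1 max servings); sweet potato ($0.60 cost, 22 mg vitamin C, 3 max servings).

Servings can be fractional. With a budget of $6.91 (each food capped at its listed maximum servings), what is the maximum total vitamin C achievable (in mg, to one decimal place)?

Vitamin C per dollar: orange 280, spinach 74, sweet potato 36.67, avocado 5.517.
Take 1 serving of orange: spends $0.35, +98.0 mg vitamin C (running total 98.0 mg).
Take 2 servings of spinach: spends $1.00, +74.0 mg vitamin C (running total 172.0 mg).
Take 3 servings of sweet potato: spends $1.80, +66.0 mg vitamin C (running total 238.0 mg).
Take 2.593 servings of avocado: spends $3.76, +20.7 mg vitamin C (running total 258.7 mg).
Filling greedily by vitamin C-per-dollar is optimal for one linear limit, giving 258.7 mg.

258.7 mg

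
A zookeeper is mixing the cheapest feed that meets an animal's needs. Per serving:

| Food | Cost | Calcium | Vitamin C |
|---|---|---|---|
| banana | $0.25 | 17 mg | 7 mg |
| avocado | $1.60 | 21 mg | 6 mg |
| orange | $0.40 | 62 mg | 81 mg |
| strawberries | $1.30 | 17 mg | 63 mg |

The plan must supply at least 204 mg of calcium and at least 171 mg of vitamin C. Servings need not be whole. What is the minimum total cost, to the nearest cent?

Compare the cost at each extreme point of the feasible region.
banana only: max(204/17, 171/7) = 24.43 servings → $6.11.
avocado only: max(204/21, 171/6) = 28.5 servings → $45.60.
orange only: max(204/62, 171/81) = 3.29 servings → $1.32.
strawberries only: max(204/17, 171/63) = 12 servings → $15.60.
banana + avocado: the both-tight solution has a negative serving — not a feasible corner.
banana + orange with both tight: 6.28 servings and 1.568 servings → $2.20.
banana + strawberries with both tight: 10.45 servings and 1.554 servings → $4.63.
avocado + orange with both tight: 4.456 servings and 1.781 servings → $7.84.
avocado + strawberries with both tight: 8.145 servings and 1.939 servings → $15.55.
orange + strawberries with both targets exact would need a negative amount; discard.
The minimum over all feasible corners is $1.32.

$1.32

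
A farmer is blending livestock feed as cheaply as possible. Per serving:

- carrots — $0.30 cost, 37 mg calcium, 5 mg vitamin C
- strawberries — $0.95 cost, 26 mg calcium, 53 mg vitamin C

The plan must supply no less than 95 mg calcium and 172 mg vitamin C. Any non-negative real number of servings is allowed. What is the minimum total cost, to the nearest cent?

At the optimum either one food covers both requirements or two foods hit both targets exactly; no other combination can be cheaper.
carrots only: max(95/37, 172/5) = 34.4 servings → $10.32.
strawberries only: max(95/26, 172/53) = 3.654 servings → $3.47.
carrots + strawberries with both tight: 0.3075 servings and 3.216 servings → $3.15.
So the least-cost plan costs $3.15.

$3.15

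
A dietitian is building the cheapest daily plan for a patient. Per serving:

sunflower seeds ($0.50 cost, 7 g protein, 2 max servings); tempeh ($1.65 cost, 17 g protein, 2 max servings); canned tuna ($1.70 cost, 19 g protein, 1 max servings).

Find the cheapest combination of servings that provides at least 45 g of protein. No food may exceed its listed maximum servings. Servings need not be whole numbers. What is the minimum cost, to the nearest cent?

$3.86

Cost per g of protein: sunflower seeds $0.0714, canned tuna $0.0895, tempeh $0.0971.
Take 2 servings of sunflower seeds: +14.0 g protein for $1.00 (total $1.00, still need 31.0 g).
Take 1 serving of canned tuna: +19.0 g protein for $1.70 (total $2.70, still need 12.0 g).
Take 0.7059 servings of tempeh: +12.0 g protein for $1.16 (total $3.86, still need 0.0 g).
Filling from the cheapest source first is optimal under one linear minimum: $3.86.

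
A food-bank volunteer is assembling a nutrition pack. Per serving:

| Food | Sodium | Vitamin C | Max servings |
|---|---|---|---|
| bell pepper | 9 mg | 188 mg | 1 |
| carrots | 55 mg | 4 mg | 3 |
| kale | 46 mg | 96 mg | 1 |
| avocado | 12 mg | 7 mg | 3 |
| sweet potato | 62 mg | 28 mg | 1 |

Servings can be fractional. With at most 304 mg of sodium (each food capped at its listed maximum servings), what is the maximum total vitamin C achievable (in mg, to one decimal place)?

Vitamin C per mg sodium: bell pepper 20.89, kale 2.087, avocado 0.5833, sweet potato 0.4516, carrots 0.07273.
Take 1 serving of bell pepper: uses 9 mg sodium, +188.0 mg vitamin C (running total 188.0 mg).
Take 1 serving of kale: uses 46 mg sodium, +96.0 mg vitamin C (running total 284.0 mg).
Take 3 servings of avocado: uses 36 mg sodium, +21.0 mg vitamin C (running total 305.0 mg).
Take 1 serving of sweet potato: uses 62 mg sodium, +28.0 mg vitamin C (running total 333.0 mg).
Take 2.745 servings of carrots: uses 151 mg sodium, +11.0 mg vitamin C (running total 344.0 mg).
Greedy by best ratio exhausts the sodium allowance optimally: 344.0 mg.

344.0 mg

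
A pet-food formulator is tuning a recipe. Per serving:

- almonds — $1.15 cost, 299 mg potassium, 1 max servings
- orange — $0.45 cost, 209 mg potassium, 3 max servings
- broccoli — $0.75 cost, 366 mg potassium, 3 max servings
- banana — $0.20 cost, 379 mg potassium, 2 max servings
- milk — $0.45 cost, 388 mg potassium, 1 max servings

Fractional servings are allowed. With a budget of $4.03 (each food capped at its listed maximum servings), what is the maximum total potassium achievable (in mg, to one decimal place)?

Potassium per dollar: banana 1895, milk 862.2, broccoli 488, orange 464.4, almonds 260.
Take 2 servings of banana: spends $0.40, +758.0 mg potassium (running total 758.0 mg).
Take 1 serving of milk: spends $0.45, +388.0 mg potassium (running total 1146.0 mg).
Take 3 servings of broccoli: spends $2.25, +1098.0 mg potassium (running total 2244.0 mg).
Take 2.067 servings of orange: spends $0.93, +431.9 mg potassium (running total 2675.9 mg).
Filling greedily by potassium-per-dollar is optimal for one linear limit, giving 2675.9 mg.

2675.9 mg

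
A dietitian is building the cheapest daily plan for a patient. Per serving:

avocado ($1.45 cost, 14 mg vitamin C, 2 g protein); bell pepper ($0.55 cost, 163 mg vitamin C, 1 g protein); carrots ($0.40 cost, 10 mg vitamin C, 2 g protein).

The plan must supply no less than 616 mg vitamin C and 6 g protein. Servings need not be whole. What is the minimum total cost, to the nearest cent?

avocado only: max(616/14, 6/2) = 44 servings → $63.80.
bell pepper only: max(616/163, 6/1) = 6 servings → $3.30.
carrots only: max(616/10, 6/2) = 61.6 servings → $24.64.
avocado + bell pepper with both tight: 1.16 servings and 3.679 servings → $3.71.
avocado + carrots with both targets exact would need a negative amount; discard.
bell pepper + carrots with both tight: 3.709 servings and 1.146 servings → $2.50.
Cheapest feasible corner: $2.50.

$2.50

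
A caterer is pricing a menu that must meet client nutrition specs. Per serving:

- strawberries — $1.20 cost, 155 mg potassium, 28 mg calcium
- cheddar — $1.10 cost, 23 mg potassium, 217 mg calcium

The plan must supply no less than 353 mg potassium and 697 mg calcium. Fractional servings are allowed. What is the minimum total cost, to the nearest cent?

$5.48

strawberries only: max(353/155, 697/28) = 24.89 servings → $29.87.
cheddar only: max(353/23, 697/217) = 15.35 servings → $16.88.
strawberries + cheddar with both tight: 1.836 servings and 2.975 servings → $5.48.
Cheapest feasible corner: $5.48.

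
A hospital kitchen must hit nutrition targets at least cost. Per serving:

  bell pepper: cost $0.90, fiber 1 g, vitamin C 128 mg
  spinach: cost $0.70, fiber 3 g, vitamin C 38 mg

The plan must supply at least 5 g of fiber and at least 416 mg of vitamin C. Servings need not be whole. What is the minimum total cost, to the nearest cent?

$3.21

For a min-cost LP with two ≥-constraints, a basic feasible solution has at most two positive variables.
bell pepper only: max(5/1, 416/128) = 5 servings → $4.50.
spinach only: max(5/3, 416/38) = 10.95 servings → $7.66.
bell pepper + spinach with both tight: 3.058 servings and 0.6474 servings → $3.21.
So the least-cost plan costs $3.21.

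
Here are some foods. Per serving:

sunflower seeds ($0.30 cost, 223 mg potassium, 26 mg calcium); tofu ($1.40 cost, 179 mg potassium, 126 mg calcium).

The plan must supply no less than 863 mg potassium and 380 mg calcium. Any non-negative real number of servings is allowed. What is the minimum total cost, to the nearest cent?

$4.24

At the optimum either one food covers both requirements or two foods hit both targets exactly; no other combination can be cheaper.
sunflower seeds only: max(863/223, 380/26) = 14.62 servings → $4.38.
tofu only: max(863/179, 380/126) = 4.821 servings → $6.75.
sunflower seeds + tofu with both tight: 1.737 servings and 2.657 servings → $4.24.
The minimum over all feasible corners is $4.24.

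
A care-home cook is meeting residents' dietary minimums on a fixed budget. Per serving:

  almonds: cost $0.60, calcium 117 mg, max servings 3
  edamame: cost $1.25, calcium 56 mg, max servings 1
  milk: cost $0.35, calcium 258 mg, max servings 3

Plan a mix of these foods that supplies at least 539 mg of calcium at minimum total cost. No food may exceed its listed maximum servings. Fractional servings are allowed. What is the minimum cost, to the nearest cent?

$0.73

Cost per mg of calcium: milk $0.0014, almonds $0.0051, edamame $0.0223.
Take 2.089 servings of milk: +539.0 mg calcium for $0.73 (total $0.73, still need 0.0 mg).
Filling from the cheapest source first is optimal under one linear minimum: $0.73.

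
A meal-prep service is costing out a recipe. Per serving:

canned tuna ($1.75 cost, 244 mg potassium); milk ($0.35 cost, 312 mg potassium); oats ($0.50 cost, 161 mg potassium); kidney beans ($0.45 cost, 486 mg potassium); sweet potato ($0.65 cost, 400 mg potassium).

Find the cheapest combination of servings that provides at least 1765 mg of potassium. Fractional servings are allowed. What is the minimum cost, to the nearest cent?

$1.63

Cost per mg of potassium: kidney beans $0.0009, milk $0.0011, sweet potato $0.0016, oats $0.0031, canned tuna $0.0072.
With no serving limits, use only kidney beans: 1765 mg / 486 mg = 3.632 servings × $0.45 = $1.63.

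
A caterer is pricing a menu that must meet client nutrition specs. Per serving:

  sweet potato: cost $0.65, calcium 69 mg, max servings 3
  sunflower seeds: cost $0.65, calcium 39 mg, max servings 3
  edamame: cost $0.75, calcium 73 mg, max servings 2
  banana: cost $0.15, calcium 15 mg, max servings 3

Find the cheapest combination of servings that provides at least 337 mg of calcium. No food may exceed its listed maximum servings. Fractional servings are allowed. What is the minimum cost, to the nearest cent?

Cost per mg of calcium: sweet potato $0.0094, banana $0.0100, edamame $0.0103, sunflower seeds $0.0167.
Take 3 servings of sweet potato: +207.0 mg calcium for $1.95 (total $1.95, still need 130.0 mg).
Take 3 servings of banana: +45.0 mg calcium for $0.45 (total $2.40, still need 85.0 mg).
Take 1.164 servings of edamame: +85.0 mg calcium for $0.87 (total $3.27, still need 0.0 mg).
Greedy by cheapest-per-mg is optimal for a single linear constraint, so the minimum cost is $3.27.

$3.27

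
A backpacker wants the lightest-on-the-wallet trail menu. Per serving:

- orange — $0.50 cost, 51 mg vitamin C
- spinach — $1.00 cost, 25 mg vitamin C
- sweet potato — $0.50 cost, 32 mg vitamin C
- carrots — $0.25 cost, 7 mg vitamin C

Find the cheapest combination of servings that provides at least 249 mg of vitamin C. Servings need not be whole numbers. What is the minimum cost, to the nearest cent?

$2.44

Cost per mg of vitamin C: orange $0.0098, sweet potato $0.0156, carrots $0.0357, spinach $0.0400.
With no serving limits, use only orange: 249 mg / 51 mg = 4.882 servings × $0.50 = $2.44.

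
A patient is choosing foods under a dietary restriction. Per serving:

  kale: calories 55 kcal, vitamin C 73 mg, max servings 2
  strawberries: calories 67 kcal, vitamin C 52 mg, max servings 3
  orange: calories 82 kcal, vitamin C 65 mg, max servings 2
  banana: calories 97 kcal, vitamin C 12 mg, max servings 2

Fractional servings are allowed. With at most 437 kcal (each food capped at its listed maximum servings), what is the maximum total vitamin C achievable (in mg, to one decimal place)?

402.5 mg

Vitamin C per kcal: kale 1.327, orange 0.7927, strawberries 0.7761, banana 0.1237.
Take 2 servings of kale: uses 110 kcal, +146.0 mg vitamin C (running total 146.0 mg).
Take 2 servings of orange: uses 164 kcal, +130.0 mg vitamin C (running total 276.0 mg).
Take 2.433 servings of strawberries: uses 163 kcal, +126.5 mg vitamin C (running total 402.5 mg).
Greedy by best ratio exhausts the calories allowance optimally: 402.5 mg.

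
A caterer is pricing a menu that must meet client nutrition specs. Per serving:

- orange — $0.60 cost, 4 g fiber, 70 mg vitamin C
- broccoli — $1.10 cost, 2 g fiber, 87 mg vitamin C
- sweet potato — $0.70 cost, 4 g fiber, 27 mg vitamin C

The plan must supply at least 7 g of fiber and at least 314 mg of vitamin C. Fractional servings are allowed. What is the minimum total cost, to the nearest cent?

This is a tiny linear program; its minimum lies at a vertex of the feasible set. List the vertices and price them.
orange only: max(7/4, 314/70) = 4.486 servings → $2.69.
broccoli only: max(7/2, 314/87) = 3.609 servings → $3.97.
sweet potato only: max(7/4, 314/27) = 11.63 servings → $8.14.
orange + broccoli: the both-tight solution has a negative serving — not a feasible corner.
orange + sweet potato: intersection lies outside the first quadrant.
broccoli + sweet potato: intersection lies outside the first quadrant.
Cheapest feasible corner: $2.69.

$2.69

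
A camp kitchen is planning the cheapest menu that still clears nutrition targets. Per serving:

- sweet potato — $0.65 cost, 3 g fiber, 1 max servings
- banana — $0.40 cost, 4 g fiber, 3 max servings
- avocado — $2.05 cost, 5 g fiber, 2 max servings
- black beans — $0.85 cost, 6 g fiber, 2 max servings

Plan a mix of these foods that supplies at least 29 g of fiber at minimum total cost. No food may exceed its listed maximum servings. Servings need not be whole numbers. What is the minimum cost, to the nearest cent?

$4.37

Cost per g of fiber: banana $0.1000, black beans $0.1417, sweet potato $0.2167, avocado $0.4100.
Take 3 servings of banana: +12.0 g fiber for $1.20 (total $1.20, still need 17.0 g).
Take 2 servings of black beans: +12.0 g fiber for $1.70 (total $2.90, still need 5.0 g).
Take 1 serving of sweet potato: +3.0 g fiber for $0.65 (total $3.55, still need 2.0 g).
Take 0.4 servings of avocado: +2.0 g fiber for $0.82 (total $4.37, still need 0.0 g).
Filling from the cheapest source first is optimal under one linear minimum: $4.37.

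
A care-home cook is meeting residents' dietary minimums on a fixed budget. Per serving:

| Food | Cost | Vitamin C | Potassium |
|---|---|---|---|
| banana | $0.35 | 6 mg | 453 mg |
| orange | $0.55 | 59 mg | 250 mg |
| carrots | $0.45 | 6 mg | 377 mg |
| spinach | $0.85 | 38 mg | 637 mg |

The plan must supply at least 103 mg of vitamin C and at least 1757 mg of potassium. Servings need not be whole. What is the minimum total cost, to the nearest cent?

This is a tiny linear program; its minimum lies at a vertex of the feasible set. List the vertices and price them.
banana only: max(103/6, 1757/453) = 17.17 servings → $6.01.
orange only: max(103/59, 1757/250) = 7.028 servings → $3.87.
carrots only: max(103/6, 1757/377) = 17.17 servings → $7.72.
spinach only: max(103/38, 1757/637) = 2.758 servings → $2.34.
banana + orange with both tight: 3.088 servings and 1.432 servings → $1.87.
banana + carrots: intersection lies outside the first quadrant.
banana + spinach with both tight: 0.08625 servings and 2.697 servings → $2.32.
orange + carrots with both tight: 1.364 servings and 3.756 servings → $2.44.
orange + spinach with both targets exact would need a negative amount; discard.
carrots + spinach with both tight: 0.11 servings and 2.693 servings → $2.34.
The minimum over all feasible corners is $1.87.

$1.87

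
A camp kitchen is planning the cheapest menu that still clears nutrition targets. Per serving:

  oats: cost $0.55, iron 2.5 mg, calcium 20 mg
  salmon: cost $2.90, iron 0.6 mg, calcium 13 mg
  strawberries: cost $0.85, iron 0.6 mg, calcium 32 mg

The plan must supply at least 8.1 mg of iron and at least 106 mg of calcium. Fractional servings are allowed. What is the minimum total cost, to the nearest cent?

$2.87

The cheapest plan sits at a corner of the feasible region — with two constraints it uses at most two foods.
oats only: max(8.1/2.5, 106/20) = 5.3 servings → $2.92.
salmon only: max(8.1/0.6, 106/13) = 13.5 servings → $39.15.
strawberries only: max(8.1/0.6, 106/32) = 13.5 servings → $11.47.
oats + salmon with both tight: 2.034 servings and 5.024 servings → $15.69.
oats + strawberries with both tight: 2.876 servings and 1.515 servings → $2.87.
salmon + strawberries: the both-tight solution has a negative serving — not a feasible corner.
The minimum over all feasible corners is $2.87.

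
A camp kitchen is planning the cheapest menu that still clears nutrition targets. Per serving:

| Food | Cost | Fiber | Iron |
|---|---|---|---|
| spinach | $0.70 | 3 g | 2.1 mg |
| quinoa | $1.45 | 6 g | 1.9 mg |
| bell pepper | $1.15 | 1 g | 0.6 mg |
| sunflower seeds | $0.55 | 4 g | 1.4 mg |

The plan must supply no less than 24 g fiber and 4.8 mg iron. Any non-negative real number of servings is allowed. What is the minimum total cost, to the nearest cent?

$3.30

Minimising a linear cost over {fiber ≥ 24, iron ≥ 4.8, servings ≥ 0} — the optimum is at a vertex, using one or two foods.
spinach only: max(24/3, 4.8/2.1) = 8 servings → $5.60.
quinoa only: max(24/6, 4.8/1.9) = 4 servings → $5.80.
bell pepper only: max(24/1, 4.8/0.6) = 24 servings → $27.60.
sunflower seeds only: max(24/4, 4.8/1.4) = 6 servings → $3.30.
spinach + quinoa: intersection lies outside the first quadrant.
spinach + bell pepper with both targets exact would need a negative amount; discard.
spinach + sunflower seeds with both targets exact would need a negative amount; discard.
quinoa + bell pepper: the both-tight solution has a negative serving — not a feasible corner.
quinoa + sunflower seeds with both targets exact would need a negative amount; discard.
bell pepper + sunflower seeds: intersection lies outside the first quadrant.
Cheapest feasible corner: $3.30.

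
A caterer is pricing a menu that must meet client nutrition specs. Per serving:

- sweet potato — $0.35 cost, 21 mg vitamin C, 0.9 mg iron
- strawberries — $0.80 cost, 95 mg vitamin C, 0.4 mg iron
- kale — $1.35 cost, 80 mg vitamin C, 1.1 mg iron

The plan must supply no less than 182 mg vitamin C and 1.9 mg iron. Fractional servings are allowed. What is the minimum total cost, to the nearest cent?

$1.77

This is a tiny linear program; its minimum lies at a vertex of the feasible set. List the vertices and price them.
sweet potato only: max(182/21, 1.9/0.9) = 8.667 servings → $3.03.
strawberries only: max(182/95, 1.9/0.4) = 4.75 servings → $3.80.
kale only: max(182/80, 1.9/1.1) = 2.275 servings → $3.07.
sweet potato + strawberries with both tight: 1.397 servings and 1.607 servings → $1.77.
sweet potato + kale with both targets exact would need a negative amount; discard.
strawberries + kale with both tight: 0.6648 servings and 1.486 servings → $2.54.
So the least-cost plan costs $1.77.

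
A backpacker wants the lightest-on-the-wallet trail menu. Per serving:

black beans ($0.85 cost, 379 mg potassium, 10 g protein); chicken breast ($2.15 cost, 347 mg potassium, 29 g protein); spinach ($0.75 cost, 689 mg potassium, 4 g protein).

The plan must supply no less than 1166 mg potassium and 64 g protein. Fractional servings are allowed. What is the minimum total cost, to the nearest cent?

A basic optimal solution has at most two foods positive. Try each food alone and each pair with both targets met exactly.
black beans only: max(1166/379, 64/10) = 6.4 servings → $5.44.
chicken breast only: max(1166/347, 64/29) = 3.36 servings → $7.22.
spinach only: max(1166/689, 64/4) = 16 servings → $12.00.
black beans + chicken breast with both tight: 1.543 servings and 1.675 servings → $4.91.
black beans + spinach: the both-tight solution has a negative serving — not a feasible corner.
chicken breast + spinach with both tight: 2.121 servings and 0.6242 servings → $5.03.
The minimum over all feasible corners is $4.91.

$4.91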